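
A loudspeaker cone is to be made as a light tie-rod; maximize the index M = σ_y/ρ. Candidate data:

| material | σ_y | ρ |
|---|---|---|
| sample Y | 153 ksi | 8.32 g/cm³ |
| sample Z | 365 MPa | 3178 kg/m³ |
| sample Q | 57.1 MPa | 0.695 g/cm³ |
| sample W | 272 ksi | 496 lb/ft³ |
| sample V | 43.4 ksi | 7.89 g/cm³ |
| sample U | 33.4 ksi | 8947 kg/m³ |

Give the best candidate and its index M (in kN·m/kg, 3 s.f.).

Convert each candidate to consistent units, then evaluate M:
  sample Y: σ_y = 1055 MPa, ρ = 8320 kg/m³
  sample Z: σ_y = 365.0 MPa, ρ = 3178 kg/m³
  sample Q: σ_y = 57.10 MPa, ρ = 695.0 kg/m³
  sample W: σ_y = 1875 MPa, ρ = 7945 kg/m³
  sample V: σ_y = 299.2 MPa, ρ = 7890 kg/m³
  sample U: σ_y = 230.3 MPa, ρ = 8947 kg/m³
  sample W: M = 236 kN·m/kg
  sample Y: M = 127 kN·m/kg
  sample Z: M = 115 kN·m/kg
  sample Q: M = 82.2 kN·m/kg
  sample V: M = 37.9 kN·m/kg
  sample U: M = 25.7 kN·m/kg
The maximum is for sample W.

sample W, M = 236 kN·m/kg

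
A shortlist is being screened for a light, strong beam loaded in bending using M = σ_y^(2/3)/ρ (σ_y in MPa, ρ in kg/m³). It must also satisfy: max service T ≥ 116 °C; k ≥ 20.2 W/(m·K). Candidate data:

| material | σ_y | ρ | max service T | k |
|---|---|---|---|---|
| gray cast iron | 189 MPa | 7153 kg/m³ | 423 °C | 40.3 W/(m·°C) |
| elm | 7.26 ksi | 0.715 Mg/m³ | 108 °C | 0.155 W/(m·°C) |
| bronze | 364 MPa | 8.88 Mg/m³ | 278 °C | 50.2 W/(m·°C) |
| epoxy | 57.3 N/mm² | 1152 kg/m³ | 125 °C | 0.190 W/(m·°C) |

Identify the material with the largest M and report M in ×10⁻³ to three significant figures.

Screen on constraints: max service T ≥ 116 °C; k ≥ 20.2 W/(m·K). Survivors: gray cast iron, bronze.
Normalizing units and computing the index:
  gray cast iron: σ_y = 189.0 MPa, ρ = 7153 kg/m³
  bronze: σ_y = 364.0 MPa, ρ = 8880 kg/m³
  bronze: M = 5.74×10⁻³
  gray cast iron: M = 4.60×10⁻³
Highest index: bronze.

bronze, M = 5.74×10⁻³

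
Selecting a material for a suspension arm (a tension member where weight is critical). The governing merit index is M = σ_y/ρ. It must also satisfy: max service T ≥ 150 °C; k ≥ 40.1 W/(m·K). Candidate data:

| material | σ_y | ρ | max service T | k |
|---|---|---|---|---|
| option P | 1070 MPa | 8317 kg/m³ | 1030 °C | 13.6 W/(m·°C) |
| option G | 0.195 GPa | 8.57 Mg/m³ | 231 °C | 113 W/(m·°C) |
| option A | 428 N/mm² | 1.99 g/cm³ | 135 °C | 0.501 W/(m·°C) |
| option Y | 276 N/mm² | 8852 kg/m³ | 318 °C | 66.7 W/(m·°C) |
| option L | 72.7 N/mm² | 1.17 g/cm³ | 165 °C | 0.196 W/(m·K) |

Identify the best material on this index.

option Y

Screen on constraints: max service T ≥ 150 °C; k ≥ 40.1 W/(m·K). Survivors: option G, option Y.
Convert each candidate to consistent units, then evaluate M:
  option G: σ_y = 195.0 MPa, ρ = 8570 kg/m³
  option Y: σ_y = 276.0 MPa, ρ = 8852 kg/m³
  option Y: M = 31.2 kN·m/kg
  option G: M = 22.8 kN·m/kg
Option Y has the largest M.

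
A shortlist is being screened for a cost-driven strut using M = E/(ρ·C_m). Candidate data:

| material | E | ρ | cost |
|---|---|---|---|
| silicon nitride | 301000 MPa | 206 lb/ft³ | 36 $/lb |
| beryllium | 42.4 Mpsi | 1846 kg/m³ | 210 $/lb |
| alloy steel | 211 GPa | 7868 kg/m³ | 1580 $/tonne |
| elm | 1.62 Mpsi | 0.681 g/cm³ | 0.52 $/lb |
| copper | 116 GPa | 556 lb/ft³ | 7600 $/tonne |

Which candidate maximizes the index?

After converting to SI:
  silicon nitride: E = 301.0 GPa, ρ = 3300 kg/m³, cost = 79.37 $/kg
  beryllium: E = 292.3 GPa, ρ = 1846 kg/m³, cost = 463.0 $/kg
  alloy steel: E = 211.0 GPa, ρ = 7868 kg/m³, cost = 1.580 $/kg
  elm: E = 11.17 GPa, ρ = 681.0 kg/m³, cost = 1.146 $/kg
  copper: E = 116.0 GPa, ρ = 8906 kg/m³, cost = 7.600 $/kg
  alloy steel: M = 17.0 MN·m per $
  elm: M = 14.3 MN·m per $
  copper: M = 1.71 MN·m per $
  silicon nitride: M = 1.15 MN·m per $
  beryllium: M = 0.342 MN·m per $
Highest index: alloy steel.

alloy steel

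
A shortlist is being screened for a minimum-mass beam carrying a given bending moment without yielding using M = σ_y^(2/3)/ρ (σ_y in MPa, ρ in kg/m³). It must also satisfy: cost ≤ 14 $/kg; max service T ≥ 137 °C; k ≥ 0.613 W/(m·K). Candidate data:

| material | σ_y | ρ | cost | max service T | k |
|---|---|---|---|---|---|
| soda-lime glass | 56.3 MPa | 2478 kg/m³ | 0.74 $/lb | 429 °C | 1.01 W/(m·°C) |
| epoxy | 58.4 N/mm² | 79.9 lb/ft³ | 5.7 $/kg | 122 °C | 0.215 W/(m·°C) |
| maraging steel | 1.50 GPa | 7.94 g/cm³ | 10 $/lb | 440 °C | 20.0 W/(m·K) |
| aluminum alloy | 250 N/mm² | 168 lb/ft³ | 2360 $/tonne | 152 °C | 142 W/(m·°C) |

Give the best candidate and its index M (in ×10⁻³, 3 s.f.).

Screen on constraints: cost ≤ 14 $/kg; max service T ≥ 137 °C; k ≥ 0.613 W/(m·K). Survivors: soda-lime glass, aluminum alloy.
In SI units:
  soda-lime glass: σ_y = 56.30 MPa, ρ = 2478 kg/m³
  aluminum alloy: σ_y = 250.0 MPa, ρ = 2691 kg/m³
  aluminum alloy: M = 14.7×10⁻³
  soda-lime glass: M = 5.93×10⁻³
Aluminum alloy has the largest M.

aluminum alloy, M = 14.7×10⁻³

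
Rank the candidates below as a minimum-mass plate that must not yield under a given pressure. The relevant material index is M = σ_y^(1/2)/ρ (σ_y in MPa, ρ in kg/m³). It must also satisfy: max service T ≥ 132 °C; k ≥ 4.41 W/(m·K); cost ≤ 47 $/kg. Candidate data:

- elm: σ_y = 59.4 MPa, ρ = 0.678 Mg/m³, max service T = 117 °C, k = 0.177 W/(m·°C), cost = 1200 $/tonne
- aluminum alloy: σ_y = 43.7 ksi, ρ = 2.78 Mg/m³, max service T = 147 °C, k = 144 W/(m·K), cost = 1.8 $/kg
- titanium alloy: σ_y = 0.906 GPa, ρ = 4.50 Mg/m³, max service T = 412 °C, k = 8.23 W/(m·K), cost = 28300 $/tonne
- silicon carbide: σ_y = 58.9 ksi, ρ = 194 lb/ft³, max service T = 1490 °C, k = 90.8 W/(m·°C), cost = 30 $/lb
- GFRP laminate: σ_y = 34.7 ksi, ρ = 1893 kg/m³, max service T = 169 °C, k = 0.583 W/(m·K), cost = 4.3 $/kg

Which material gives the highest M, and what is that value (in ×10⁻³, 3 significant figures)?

titanium alloy, M = 6.69×10⁻³

Screen on constraints: max service T ≥ 132 °C; k ≥ 4.41 W/(m·K); cost ≤ 47 $/kg. Survivors: aluminum alloy, titanium alloy.
After converting to SI:
  aluminum alloy: σ_y = 301.3 MPa, ρ = 2780 kg/m³
  titanium alloy: σ_y = 906.0 MPa, ρ = 4500 kg/m³
  titanium alloy: M = 6.69×10⁻³
  aluminum alloy: M = 6.24×10⁻³
Titanium alloy ranks first.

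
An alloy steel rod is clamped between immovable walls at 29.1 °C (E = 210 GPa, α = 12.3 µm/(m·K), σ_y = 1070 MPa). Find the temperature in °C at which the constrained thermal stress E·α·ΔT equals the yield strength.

443 °C

E·α·ΔT = 1070 MPa ⇒ ΔT = 1070 / (210.0×10³ × 12.3×10⁻⁶) = 414.2 K.
T = 29.1 + 414.2 = 443.3 °C.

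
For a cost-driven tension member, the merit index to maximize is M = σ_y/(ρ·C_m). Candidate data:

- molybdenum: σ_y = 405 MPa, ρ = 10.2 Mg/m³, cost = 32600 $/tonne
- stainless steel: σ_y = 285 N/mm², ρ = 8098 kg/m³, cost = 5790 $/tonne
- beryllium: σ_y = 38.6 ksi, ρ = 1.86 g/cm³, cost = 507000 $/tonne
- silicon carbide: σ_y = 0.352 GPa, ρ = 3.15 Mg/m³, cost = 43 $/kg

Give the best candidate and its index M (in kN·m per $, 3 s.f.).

stainless steel, M = 6.08 kN·m per $

Normalizing units and computing the index:
  molybdenum: σ_y = 405.0 MPa, ρ = 10200 kg/m³, cost = 32.60 $/kg
  stainless steel: σ_y = 285.0 MPa, ρ = 8098 kg/m³, cost = 5.790 $/kg
  beryllium: σ_y = 266.1 MPa, ρ = 1860 kg/m³, cost = 507.0 $/kg
  silicon carbide: σ_y = 352.0 MPa, ρ = 3150 kg/m³, cost = 43.00 $/kg
  stainless steel: M = 6.08 kN·m per $
  silicon carbide: M = 2.60 kN·m per $
  molybdenum: M = 1.22 kN·m per $
  beryllium: M = 0.282 kN·m per $
Highest index: stainless steel.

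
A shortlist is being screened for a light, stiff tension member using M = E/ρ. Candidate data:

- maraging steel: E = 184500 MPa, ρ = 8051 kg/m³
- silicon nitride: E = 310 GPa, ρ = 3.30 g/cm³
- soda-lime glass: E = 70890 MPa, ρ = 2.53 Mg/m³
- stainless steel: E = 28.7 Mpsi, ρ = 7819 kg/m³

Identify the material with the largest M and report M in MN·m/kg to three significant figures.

In SI units:
  maraging steel: E = 184.5 GPa, ρ = 8051 kg/m³
  silicon nitride: E = 310.0 GPa, ρ = 3300 kg/m³
  soda-lime glass: E = 70.89 GPa, ρ = 2530 kg/m³
  stainless steel: E = 197.9 GPa, ρ = 7819 kg/m³
  silicon nitride: M = 93.9 MN·m/kg
  soda-lime glass: M = 28.0 MN·m/kg
  stainless steel: M = 25.3 MN·m/kg
  maraging steel: M = 22.9 MN·m/kg
Silicon nitride has the largest M.

silicon nitride, M = 93.9 MN·m/kg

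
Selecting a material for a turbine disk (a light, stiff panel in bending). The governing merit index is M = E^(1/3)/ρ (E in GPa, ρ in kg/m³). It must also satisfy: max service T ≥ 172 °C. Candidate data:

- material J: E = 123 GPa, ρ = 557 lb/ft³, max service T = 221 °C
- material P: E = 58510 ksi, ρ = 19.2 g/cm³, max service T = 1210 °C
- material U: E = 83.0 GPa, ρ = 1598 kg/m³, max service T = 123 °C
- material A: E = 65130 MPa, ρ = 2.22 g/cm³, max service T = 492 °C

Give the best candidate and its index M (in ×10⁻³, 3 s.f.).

material A, M = 1.81×10⁻³

Screen on constraints: max service T ≥ 172 °C. Survivors: material J, material P, material A.
Convert each candidate to consistent units, then evaluate M:
  material J: E = 123.0 GPa, ρ = 8922 kg/m³
  material P: E = 403.4 GPa, ρ = 19200 kg/m³
  material A: E = 65.13 GPa, ρ = 2220 kg/m³
  material A: M = 1.81×10⁻³
  material J: M = 0.557×10⁻³
  material P: M = 0.385×10⁻³
Highest index: material A.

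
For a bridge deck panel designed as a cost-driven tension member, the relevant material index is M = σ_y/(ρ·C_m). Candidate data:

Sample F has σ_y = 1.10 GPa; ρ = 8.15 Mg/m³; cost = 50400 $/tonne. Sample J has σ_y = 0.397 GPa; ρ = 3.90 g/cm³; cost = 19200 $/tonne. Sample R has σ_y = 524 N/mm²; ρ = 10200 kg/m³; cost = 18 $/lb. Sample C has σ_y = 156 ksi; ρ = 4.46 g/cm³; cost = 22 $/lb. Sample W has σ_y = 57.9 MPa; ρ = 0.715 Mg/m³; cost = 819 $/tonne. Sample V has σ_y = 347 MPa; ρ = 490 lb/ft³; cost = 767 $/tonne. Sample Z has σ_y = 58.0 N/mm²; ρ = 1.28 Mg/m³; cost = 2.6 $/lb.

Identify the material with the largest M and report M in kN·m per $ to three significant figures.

Convert each candidate to consistent units, then evaluate M:
  sample F: σ_y = 1100 MPa, ρ = 8150 kg/m³, cost = 50.40 $/kg
  sample J: σ_y = 397.0 MPa, ρ = 3900 kg/m³, cost = 19.20 $/kg
  sample R: σ_y = 524.0 MPa, ρ = 10200 kg/m³, cost = 39.68 $/kg
  sample C: σ_y = 1076 MPa, ρ = 4460 kg/m³, cost = 48.50 $/kg
  sample W: σ_y = 57.90 MPa, ρ = 715.0 kg/m³, cost = 0.8190 $/kg
  sample V: σ_y = 347.0 MPa, ρ = 7849 kg/m³, cost = 0.7670 $/kg
  sample Z: σ_y = 58.00 MPa, ρ = 1280 kg/m³, cost = 5.732 $/kg
  sample W: M = 98.9 kN·m per $
  sample V: M = 57.6 kN·m per $
  sample Z: M = 7.91 kN·m per $
  sample J: M = 5.30 kN·m per $
  sample C: M = 4.97 kN·m per $
  sample F: M = 2.68 kN·m per $
  sample R: M = 1.29 kN·m per $
The maximum is for sample W.

sample W, M = 98.9 kN·m per $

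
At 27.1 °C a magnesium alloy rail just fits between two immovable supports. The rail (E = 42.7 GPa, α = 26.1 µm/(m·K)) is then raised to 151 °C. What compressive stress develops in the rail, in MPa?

138 MPa

ΔT = 123.9 K. Constrained thermal stress σ = E·α·ΔT = 42.70×10³ MPa × 26.1×10⁻⁶ × 123.9 = 138 MPa (compressive).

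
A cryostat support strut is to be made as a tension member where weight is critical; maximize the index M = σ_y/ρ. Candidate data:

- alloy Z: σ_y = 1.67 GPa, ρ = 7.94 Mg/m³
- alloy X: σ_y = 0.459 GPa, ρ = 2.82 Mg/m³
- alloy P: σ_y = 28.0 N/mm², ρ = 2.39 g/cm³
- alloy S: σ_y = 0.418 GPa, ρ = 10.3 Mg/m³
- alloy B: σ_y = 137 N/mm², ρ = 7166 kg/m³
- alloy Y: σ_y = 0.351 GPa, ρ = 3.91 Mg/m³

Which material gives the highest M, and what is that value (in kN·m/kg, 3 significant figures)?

alloy Z, M = 210 kN·m/kg

Putting every candidate on a common basis:
  alloy Z: σ_y = 1670 MPa, ρ = 7940 kg/m³
  alloy X: σ_y = 459.0 MPa, ρ = 2820 kg/m³
  alloy P: σ_y = 28.00 MPa, ρ = 2390 kg/m³
  alloy S: σ_y = 418.0 MPa, ρ = 10300 kg/m³
  alloy B: σ_y = 137.0 MPa, ρ = 7166 kg/m³
  alloy Y: σ_y = 351.0 MPa, ρ = 3910 kg/m³
  alloy Z: M = 210 kN·m/kg
  alloy X: M = 163 kN·m/kg
  alloy Y: M = 89.8 kN·m/kg
  alloy S: M = 40.6 kN·m/kg
  alloy B: M = 19.1 kN·m/kg
  alloy P: M = 11.7 kN·m/kg
Alloy Z ranks first.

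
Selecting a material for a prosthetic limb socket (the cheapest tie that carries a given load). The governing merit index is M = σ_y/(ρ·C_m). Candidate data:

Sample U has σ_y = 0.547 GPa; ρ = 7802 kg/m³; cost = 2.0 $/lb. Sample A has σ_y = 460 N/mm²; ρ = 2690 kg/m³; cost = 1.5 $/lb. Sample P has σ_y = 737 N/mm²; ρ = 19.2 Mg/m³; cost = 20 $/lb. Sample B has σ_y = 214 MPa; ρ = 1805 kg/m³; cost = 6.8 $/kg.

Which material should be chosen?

sample A

After converting to SI:
  sample U: σ_y = 547.0 MPa, ρ = 7802 kg/m³, cost = 4.409 $/kg
  sample A: σ_y = 460.0 MPa, ρ = 2690 kg/m³, cost = 3.307 $/kg
  sample P: σ_y = 737.0 MPa, ρ = 19200 kg/m³, cost = 44.09 $/kg
  sample B: σ_y = 214.0 MPa, ρ = 1805 kg/m³, cost = 6.800 $/kg
  sample A: M = 51.7 kN·m per $
  sample B: M = 17.4 kN·m per $
  sample U: M = 15.9 kN·m per $
  sample P: M = 0.871 kN·m per $
Sample A ranks first.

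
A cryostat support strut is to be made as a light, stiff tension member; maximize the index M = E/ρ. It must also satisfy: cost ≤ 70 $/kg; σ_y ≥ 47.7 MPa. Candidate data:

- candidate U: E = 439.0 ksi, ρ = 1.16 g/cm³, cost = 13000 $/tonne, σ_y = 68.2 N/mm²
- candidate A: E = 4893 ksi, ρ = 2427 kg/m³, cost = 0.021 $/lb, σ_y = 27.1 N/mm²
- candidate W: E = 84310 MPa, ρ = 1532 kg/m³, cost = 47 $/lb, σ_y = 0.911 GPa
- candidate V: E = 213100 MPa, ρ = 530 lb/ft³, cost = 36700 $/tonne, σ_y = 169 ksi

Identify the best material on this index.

candidate V

Screen on constraints: cost ≤ 70 $/kg; σ_y ≥ 47.7 MPa. Survivors: candidate U, candidate V.
After converting to SI:
  candidate U: E = 3.027 GPa, ρ = 1160 kg/m³
  candidate V: E = 213.1 GPa, ρ = 8490 kg/m³
  candidate V: M = 25.1 MN·m/kg
  candidate U: M = 2.61 MN·m/kg
The maximum is for candidate V.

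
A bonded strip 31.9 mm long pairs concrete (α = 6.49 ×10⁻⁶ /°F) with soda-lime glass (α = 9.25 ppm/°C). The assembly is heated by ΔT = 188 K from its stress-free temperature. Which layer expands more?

concrete

concrete: α = 6.49×10⁻⁶/°F × 9/5 = 11.7×10⁻⁶/K.
α(concrete) = 11.7×10⁻⁶/K vs α(soda-lime glass) = 9.25×10⁻⁶/K.
Higher α expands more for the same ΔT: concrete.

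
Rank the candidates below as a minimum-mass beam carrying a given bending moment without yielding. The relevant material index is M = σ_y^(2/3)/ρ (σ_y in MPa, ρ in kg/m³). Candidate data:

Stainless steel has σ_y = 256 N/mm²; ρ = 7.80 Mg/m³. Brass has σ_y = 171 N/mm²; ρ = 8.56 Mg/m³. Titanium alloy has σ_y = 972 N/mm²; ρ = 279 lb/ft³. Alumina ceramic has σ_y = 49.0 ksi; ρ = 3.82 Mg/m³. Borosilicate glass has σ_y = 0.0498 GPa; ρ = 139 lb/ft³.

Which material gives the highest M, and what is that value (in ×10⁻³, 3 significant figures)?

titanium alloy, M = 22.0×10⁻³

Putting every candidate on a common basis:
  stainless steel: σ_y = 256.0 MPa, ρ = 7800 kg/m³
  brass: σ_y = 171.0 MPa, ρ = 8560 kg/m³
  titanium alloy: σ_y = 972.0 MPa, ρ = 4469 kg/m³
  alumina ceramic: σ_y = 337.8 MPa, ρ = 3820 kg/m³
  borosilicate glass: σ_y = 49.80 MPa, ρ = 2227 kg/m³
  titanium alloy: M = 22.0×10⁻³
  alumina ceramic: M = 12.7×10⁻³
  borosilicate glass: M = 6.08×10⁻³
  stainless steel: M = 5.17×10⁻³
  brass: M = 3.60×10⁻³
Titanium alloy ranks first.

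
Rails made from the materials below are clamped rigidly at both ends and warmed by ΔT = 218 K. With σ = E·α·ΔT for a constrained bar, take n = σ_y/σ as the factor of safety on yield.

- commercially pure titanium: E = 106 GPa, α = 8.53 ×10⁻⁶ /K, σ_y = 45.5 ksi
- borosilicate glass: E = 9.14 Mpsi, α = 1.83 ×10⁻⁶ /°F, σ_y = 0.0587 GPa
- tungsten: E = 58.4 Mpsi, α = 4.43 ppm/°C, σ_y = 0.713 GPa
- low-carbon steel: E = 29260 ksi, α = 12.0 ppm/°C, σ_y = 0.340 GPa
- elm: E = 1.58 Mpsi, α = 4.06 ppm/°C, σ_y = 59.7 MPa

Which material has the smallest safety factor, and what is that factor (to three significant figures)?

low-carbon steel, n = 0.644

In consistent units (E in GPa, α in ×10⁻⁶/K, σ_y in MPa):
  commercially pure titanium: E = 106.0, α = 8.53, σ_y = 313.7 → σ = 197 MPa, n = 1.59
  borosilicate glass: E = 63.02, α = 3.29, σ_y = 58.70 → σ = 45.3 MPa, n = 1.30
  tungsten: E = 402.7, α = 4.43, σ_y = 713.0 → σ = 389 MPa, n = 1.83
  low-carbon steel: E = 201.7, α = 12.0, σ_y = 340.0 → σ = 528 MPa, n = 0.644
  elm: E = 10.89, α = 4.06, σ_y = 59.70 → σ = 9.64 MPa, n = 6.19
The minimum is low-carbon steel at n = 0.644.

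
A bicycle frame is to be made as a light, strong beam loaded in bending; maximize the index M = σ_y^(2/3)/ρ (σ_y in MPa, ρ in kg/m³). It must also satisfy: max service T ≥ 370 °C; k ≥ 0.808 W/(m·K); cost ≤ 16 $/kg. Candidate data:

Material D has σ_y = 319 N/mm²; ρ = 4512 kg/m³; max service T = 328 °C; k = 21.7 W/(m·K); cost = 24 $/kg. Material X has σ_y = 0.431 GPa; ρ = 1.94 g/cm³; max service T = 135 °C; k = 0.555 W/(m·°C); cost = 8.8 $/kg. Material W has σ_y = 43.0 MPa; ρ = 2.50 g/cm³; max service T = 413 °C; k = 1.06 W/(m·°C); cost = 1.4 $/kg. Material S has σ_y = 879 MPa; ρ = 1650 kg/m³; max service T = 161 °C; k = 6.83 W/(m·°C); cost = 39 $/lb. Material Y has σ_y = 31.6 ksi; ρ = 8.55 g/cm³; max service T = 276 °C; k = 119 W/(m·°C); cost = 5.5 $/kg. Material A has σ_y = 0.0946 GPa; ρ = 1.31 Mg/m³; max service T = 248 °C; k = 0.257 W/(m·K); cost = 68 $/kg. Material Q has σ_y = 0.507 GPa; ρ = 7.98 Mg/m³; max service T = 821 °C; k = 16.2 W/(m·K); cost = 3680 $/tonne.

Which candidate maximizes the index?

material Q

Screen on constraints: max service T ≥ 370 °C; k ≥ 0.808 W/(m·K); cost ≤ 16 $/kg. Survivors: material W, material Q.
Normalizing units and computing the index:
  material W: σ_y = 43.00 MPa, ρ = 2500 kg/m³
  material Q: σ_y = 507.0 MPa, ρ = 7980 kg/m³
  material Q: M = 7.97×10⁻³
  material W: M = 4.91×10⁻³
Material Q has the largest M.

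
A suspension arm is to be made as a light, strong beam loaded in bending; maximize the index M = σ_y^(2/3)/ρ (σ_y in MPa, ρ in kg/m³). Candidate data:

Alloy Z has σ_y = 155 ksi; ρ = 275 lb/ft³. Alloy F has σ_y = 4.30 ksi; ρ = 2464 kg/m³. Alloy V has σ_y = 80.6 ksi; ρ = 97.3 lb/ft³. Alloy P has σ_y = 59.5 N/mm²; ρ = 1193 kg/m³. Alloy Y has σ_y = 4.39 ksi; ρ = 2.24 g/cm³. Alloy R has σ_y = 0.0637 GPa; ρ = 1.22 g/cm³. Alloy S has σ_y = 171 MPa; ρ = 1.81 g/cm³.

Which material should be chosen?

alloy V

Putting every candidate on a common basis:
  alloy Z: σ_y = 1069 MPa, ρ = 4405 kg/m³
  alloy F: σ_y = 29.65 MPa, ρ = 2464 kg/m³
  alloy V: σ_y = 555.7 MPa, ρ = 1559 kg/m³
  alloy P: σ_y = 59.50 MPa, ρ = 1193 kg/m³
  alloy Y: σ_y = 30.27 MPa, ρ = 2240 kg/m³
  alloy R: σ_y = 63.70 MPa, ρ = 1220 kg/m³
  alloy S: σ_y = 171.0 MPa, ρ = 1810 kg/m³
  alloy V: M = 43.4×10⁻³
  alloy Z: M = 23.7×10⁻³
  alloy S: M = 17.0×10⁻³
  alloy R: M = 13.1×10⁻³
  alloy P: M = 12.8×10⁻³
  alloy Y: M = 4.34×10⁻³
  alloy F: M = 3.89×10⁻³
Alloy V has the largest M.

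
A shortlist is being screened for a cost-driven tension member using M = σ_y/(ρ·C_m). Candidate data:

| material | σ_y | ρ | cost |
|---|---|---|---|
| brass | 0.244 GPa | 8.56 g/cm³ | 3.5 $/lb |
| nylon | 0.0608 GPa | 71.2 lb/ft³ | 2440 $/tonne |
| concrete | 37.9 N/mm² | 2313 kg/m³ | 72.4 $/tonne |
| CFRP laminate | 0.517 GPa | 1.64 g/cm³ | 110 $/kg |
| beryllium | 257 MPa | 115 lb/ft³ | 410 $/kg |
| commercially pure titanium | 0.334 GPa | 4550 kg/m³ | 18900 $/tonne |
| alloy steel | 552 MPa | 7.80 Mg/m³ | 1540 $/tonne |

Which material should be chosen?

concrete

After converting to SI:
  brass: σ_y = 244.0 MPa, ρ = 8560 kg/m³, cost = 7.716 $/kg
  nylon: σ_y = 60.80 MPa, ρ = 1141 kg/m³, cost = 2.440 $/kg
  concrete: σ_y = 37.90 MPa, ρ = 2313 kg/m³, cost = 0.07240 $/kg
  CFRP laminate: σ_y = 517.0 MPa, ρ = 1640 kg/m³, cost = 110.0 $/kg
  beryllium: σ_y = 257.0 MPa, ρ = 1842 kg/m³, cost = 410.0 $/kg
  commercially pure titanium: σ_y = 334.0 MPa, ρ = 4550 kg/m³, cost = 18.90 $/kg
  alloy steel: σ_y = 552.0 MPa, ρ = 7800 kg/m³, cost = 1.540 $/kg
  concrete: M = 226 kN·m per $
  alloy steel: M = 46.0 kN·m per $
  nylon: M = 21.8 kN·m per $
  commercially pure titanium: M = 3.88 kN·m per $
  brass: M = 3.69 kN·m per $
  CFRP laminate: M = 2.87 kN·m per $
  beryllium: M = 0.340 kN·m per $
The maximum is for concrete.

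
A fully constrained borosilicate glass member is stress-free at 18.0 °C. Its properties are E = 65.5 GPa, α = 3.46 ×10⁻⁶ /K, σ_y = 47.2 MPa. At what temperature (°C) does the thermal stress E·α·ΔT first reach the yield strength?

E·α·ΔT = 47.20 MPa ⇒ ΔT = 47.20 / (65.50×10³ × 3.46×10⁻⁶) = 208.3 K.
T = 18.0 + 208.3 = 226.3 °C.

226 °C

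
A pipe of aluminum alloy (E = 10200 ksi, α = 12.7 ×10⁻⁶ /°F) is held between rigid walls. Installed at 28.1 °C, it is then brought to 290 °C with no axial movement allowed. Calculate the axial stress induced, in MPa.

E = 10200 ksi = 70.33 GPa.
α = 12.7×10⁻⁶/°F × 9/5 = 22.9×10⁻⁶/K.
ΔT = 261.9 K. Constrained thermal stress σ = E·α·ΔT = 70.33×10³ MPa × 22.9×10⁻⁶ × 261.9 = 421 MPa (compressive).

421 MPa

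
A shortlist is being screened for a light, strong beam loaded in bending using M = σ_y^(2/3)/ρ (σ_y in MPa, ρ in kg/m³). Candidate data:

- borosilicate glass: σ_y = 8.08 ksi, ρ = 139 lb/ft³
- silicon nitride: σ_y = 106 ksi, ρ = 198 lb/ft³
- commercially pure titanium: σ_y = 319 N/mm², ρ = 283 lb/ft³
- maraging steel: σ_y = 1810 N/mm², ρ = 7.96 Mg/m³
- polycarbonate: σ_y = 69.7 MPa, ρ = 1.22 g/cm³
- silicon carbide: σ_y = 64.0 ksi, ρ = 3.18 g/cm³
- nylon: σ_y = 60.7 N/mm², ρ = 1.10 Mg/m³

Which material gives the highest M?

silicon nitride

Putting every candidate on a common basis:
  borosilicate glass: σ_y = 55.71 MPa, ρ = 2227 kg/m³
  silicon nitride: σ_y = 730.8 MPa, ρ = 3172 kg/m³
  commercially pure titanium: σ_y = 319.0 MPa, ρ = 4533 kg/m³
  maraging steel: σ_y = 1810 MPa, ρ = 7960 kg/m³
  polycarbonate: σ_y = 69.70 MPa, ρ = 1220 kg/m³
  silicon carbide: σ_y = 441.3 MPa, ρ = 3180 kg/m³
  nylon: σ_y = 60.70 MPa, ρ = 1100 kg/m³
  silicon nitride: M = 25.6×10⁻³
  maraging steel: M = 18.7×10⁻³
  silicon carbide: M = 18.2×10⁻³
  nylon: M = 14.0×10⁻³
  polycarbonate: M = 13.9×10⁻³
  commercially pure titanium: M = 10.3×10⁻³
  borosilicate glass: M = 6.55×10⁻³
Silicon nitride has the largest M.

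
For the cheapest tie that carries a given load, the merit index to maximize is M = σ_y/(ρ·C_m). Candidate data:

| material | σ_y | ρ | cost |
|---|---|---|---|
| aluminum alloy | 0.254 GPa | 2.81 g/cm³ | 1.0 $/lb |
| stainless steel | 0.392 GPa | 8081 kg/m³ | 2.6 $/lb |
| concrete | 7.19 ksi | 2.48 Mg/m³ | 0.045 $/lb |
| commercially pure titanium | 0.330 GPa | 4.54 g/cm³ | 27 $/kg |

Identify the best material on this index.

Convert each candidate to consistent units, then evaluate M:
  aluminum alloy: σ_y = 254.0 MPa, ρ = 2810 kg/m³, cost = 2.205 $/kg
  stainless steel: σ_y = 392.0 MPa, ρ = 8081 kg/m³, cost = 5.732 $/kg
  concrete: σ_y = 49.57 MPa, ρ = 2480 kg/m³, cost = 0.09921 $/kg
  commercially pure titanium: σ_y = 330.0 MPa, ρ = 4540 kg/m³, cost = 27.00 $/kg
  concrete: M = 201 kN·m per $
  aluminum alloy: M = 41.0 kN·m per $
  stainless steel: M = 8.46 kN·m per $
  commercially pure titanium: M = 2.69 kN·m per $
Highest index: concrete.

concrete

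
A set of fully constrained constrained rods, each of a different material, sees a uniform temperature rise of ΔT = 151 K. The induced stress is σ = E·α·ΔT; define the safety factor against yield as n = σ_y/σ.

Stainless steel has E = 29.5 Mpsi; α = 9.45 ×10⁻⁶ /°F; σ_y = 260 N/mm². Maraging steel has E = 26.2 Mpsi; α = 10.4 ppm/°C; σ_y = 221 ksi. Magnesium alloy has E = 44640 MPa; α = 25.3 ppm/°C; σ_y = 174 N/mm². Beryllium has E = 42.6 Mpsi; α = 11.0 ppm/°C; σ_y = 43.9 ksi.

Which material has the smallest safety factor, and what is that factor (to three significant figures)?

stainless steel, n = 0.498

Converting E to GPa, α to ×10⁻⁶/K, σ_y to MPa, then σ and n for each:
  stainless steel: E = 203.4, α = 17.0, σ_y = 260.0 → σ = 522 MPa, n = 0.498
  maraging steel: E = 180.6, α = 10.4, σ_y = 1524 → σ = 284 MPa, n = 5.37
  magnesium alloy: E = 44.64, α = 25.3, σ_y = 174.0 → σ = 171 MPa, n = 1.02
  beryllium: E = 293.7, α = 11.0, σ_y = 302.7 → σ = 488 MPa, n = 0.620
Smallest n: stainless steel with n = 0.498.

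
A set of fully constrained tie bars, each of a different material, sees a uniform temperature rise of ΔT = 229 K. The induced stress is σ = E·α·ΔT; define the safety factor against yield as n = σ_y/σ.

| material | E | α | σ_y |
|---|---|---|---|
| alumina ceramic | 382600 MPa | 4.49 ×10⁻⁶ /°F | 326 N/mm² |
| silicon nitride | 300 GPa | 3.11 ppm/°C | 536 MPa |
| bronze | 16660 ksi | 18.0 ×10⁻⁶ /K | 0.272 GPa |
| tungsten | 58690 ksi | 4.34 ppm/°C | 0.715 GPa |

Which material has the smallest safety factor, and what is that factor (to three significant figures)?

alumina ceramic, n = 0.460

With everything in SI (GPa, ×10⁻⁶/K, MPa):
  alumina ceramic: E = 382.6, α = 8.08, σ_y = 326.0 → σ = 708 MPa, n = 0.460
  silicon nitride: E = 300.0, α = 3.11, σ_y = 536.0 → σ = 214 MPa, n = 2.51
  bronze: E = 114.9, α = 18.0, σ_y = 272.0 → σ = 473 MPa, n = 0.574
  tungsten: E = 404.7, α = 4.34, σ_y = 715.0 → σ = 402 MPa, n = 1.78
Alumina ceramic has the lowest safety factor, n = 0.460.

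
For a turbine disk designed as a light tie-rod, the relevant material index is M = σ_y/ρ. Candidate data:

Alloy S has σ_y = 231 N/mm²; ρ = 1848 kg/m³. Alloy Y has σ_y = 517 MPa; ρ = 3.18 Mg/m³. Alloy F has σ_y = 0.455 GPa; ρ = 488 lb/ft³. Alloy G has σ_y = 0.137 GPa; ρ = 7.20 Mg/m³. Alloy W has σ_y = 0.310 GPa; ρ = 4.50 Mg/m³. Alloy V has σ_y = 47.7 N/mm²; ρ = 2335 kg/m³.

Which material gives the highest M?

alloy Y

Normalizing units and computing the index:
  alloy S: σ_y = 231.0 MPa, ρ = 1848 kg/m³
  alloy Y: σ_y = 517.0 MPa, ρ = 3180 kg/m³
  alloy F: σ_y = 455.0 MPa, ρ = 7817 kg/m³
  alloy G: σ_y = 137.0 MPa, ρ = 7200 kg/m³
  alloy W: σ_y = 310.0 MPa, ρ = 4500 kg/m³
  alloy V: σ_y = 47.70 MPa, ρ = 2335 kg/m³
  alloy Y: M = 163 kN·m/kg
  alloy S: M = 125 kN·m/kg
  alloy W: M = 68.9 kN·m/kg
  alloy F: M = 58.2 kN·m/kg
  alloy V: M = 20.4 kN·m/kg
  alloy G: M = 19.0 kN·m/kg
Highest index: alloy Y.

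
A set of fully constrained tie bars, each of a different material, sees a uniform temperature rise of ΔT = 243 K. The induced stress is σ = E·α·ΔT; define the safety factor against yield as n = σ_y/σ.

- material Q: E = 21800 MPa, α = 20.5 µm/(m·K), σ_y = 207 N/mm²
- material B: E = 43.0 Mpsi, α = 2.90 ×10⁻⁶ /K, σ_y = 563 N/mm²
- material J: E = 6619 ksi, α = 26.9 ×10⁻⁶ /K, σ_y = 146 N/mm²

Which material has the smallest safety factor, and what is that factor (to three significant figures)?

Converting E to GPa, α to ×10⁻⁶/K, σ_y to MPa, then σ and n for each:
  material Q: E = 21.80, α = 20.5, σ_y = 207.0 → σ = 109 MPa, n = 1.91
  material B: E = 296.5, α = 2.90, σ_y = 563.0 → σ = 209 MPa, n = 2.69
  material J: E = 45.64, α = 26.9, σ_y = 146.0 → σ = 298 MPa, n = 0.489
The minimum is material J at n = 0.489.

material J, n = 0.489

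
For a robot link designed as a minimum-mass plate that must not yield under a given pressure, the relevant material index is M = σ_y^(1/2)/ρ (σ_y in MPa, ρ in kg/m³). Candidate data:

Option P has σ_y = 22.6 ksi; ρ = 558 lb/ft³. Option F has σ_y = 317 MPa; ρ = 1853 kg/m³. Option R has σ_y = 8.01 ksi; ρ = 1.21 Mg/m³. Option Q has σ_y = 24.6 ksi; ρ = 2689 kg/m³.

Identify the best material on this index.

option F

After converting to SI:
  option P: σ_y = 155.8 MPa, ρ = 8938 kg/m³
  option F: σ_y = 317.0 MPa, ρ = 1853 kg/m³
  option R: σ_y = 55.23 MPa, ρ = 1210 kg/m³
  option Q: σ_y = 169.6 MPa, ρ = 2689 kg/m³
  option F: M = 9.61×10⁻³
  option R: M = 6.14×10⁻³
  option Q: M = 4.84×10⁻³
  option P: M = 1.40×10⁻³
The maximum is for option F.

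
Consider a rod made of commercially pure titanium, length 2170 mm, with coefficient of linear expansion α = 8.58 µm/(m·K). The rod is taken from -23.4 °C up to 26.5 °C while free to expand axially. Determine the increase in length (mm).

0.929 mm

ΔT = 26.5 − (-23.4) = 49.90 K.
ΔL = α·L₀·ΔT = 8.58×10⁻⁶ × 2170 mm × 49.90 K = 0.929 mm.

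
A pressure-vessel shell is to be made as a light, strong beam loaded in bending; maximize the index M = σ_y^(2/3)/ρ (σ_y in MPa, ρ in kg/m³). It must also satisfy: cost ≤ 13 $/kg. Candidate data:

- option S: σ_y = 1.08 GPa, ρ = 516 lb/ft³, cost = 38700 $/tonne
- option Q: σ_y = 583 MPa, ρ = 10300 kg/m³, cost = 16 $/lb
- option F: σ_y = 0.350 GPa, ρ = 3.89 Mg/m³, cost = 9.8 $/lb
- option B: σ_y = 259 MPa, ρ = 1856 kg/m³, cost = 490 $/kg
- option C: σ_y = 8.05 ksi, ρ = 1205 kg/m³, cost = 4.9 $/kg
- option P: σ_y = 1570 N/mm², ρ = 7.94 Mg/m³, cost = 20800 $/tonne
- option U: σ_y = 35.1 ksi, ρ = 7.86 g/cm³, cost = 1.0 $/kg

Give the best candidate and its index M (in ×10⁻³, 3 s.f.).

Screen on constraints: cost ≤ 13 $/kg. Survivors: option C, option U.
In SI units:
  option C: σ_y = 55.50 MPa, ρ = 1205 kg/m³
  option U: σ_y = 242.0 MPa, ρ = 7860 kg/m³
  option C: M = 12.1×10⁻³
  option U: M = 4.94×10⁻³
Highest index: option C.

option C, M = 12.1×10⁻³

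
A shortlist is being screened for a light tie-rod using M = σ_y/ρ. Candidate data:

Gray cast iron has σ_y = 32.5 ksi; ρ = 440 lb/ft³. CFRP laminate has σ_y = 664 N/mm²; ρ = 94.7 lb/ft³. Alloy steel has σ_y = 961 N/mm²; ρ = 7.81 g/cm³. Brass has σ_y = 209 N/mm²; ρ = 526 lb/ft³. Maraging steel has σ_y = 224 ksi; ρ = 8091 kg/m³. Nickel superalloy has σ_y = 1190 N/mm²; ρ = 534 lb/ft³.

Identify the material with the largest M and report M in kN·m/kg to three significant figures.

CFRP laminate, M = 438 kN·m/kg

Normalizing units and computing the index:
  gray cast iron: σ_y = 224.1 MPa, ρ = 7048 kg/m³
  CFRP laminate: σ_y = 664.0 MPa, ρ = 1517 kg/m³
  alloy steel: σ_y = 961.0 MPa, ρ = 7810 kg/m³
  brass: σ_y = 209.0 MPa, ρ = 8426 kg/m³
  maraging steel: σ_y = 1544 MPa, ρ = 8091 kg/m³
  nickel superalloy: σ_y = 1190 MPa, ρ = 8554 kg/m³
  CFRP laminate: M = 438 kN·m/kg
  maraging steel: M = 191 kN·m/kg
  nickel superalloy: M = 139 kN·m/kg
  alloy steel: M = 123 kN·m/kg
  gray cast iron: M = 31.8 kN·m/kg
  brass: M = 24.8 kN·m/kg
Highest index: CFRP laminate.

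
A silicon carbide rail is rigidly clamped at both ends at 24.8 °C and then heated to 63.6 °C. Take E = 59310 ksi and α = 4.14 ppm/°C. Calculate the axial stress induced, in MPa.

E = 59310 ksi = 408.9 GPa.
ΔT = 38.80 K. Constrained thermal stress σ = E·α·ΔT = 408.9×10³ MPa × 4.14×10⁻⁶ × 38.80 = 65.7 MPa (compressive).

65.7 MPa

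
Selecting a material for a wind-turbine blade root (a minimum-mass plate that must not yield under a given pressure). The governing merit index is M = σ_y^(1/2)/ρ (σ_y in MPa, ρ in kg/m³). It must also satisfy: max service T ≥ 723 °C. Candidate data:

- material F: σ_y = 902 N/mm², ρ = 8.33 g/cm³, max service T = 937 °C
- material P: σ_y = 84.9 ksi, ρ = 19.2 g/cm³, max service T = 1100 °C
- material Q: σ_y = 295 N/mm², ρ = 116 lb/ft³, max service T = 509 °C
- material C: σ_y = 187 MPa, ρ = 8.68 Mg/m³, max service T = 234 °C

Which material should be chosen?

Screen on constraints: max service T ≥ 723 °C. Survivors: material F, material P.
Normalizing units and computing the index:
  material F: σ_y = 902.0 MPa, ρ = 8330 kg/m³
  material P: σ_y = 585.4 MPa, ρ = 19200 kg/m³
  material F: M = 3.61×10⁻³
  material P: M = 1.26×10⁻³
The maximum is for material F.

material F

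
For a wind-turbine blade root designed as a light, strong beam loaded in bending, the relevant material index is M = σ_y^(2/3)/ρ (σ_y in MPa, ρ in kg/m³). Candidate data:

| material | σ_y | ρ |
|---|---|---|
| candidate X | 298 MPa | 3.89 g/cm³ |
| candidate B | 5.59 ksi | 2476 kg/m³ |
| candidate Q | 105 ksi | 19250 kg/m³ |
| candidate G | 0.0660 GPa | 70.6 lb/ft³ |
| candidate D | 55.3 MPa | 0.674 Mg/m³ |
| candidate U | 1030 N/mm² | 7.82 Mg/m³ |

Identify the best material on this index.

candidate D

Putting every candidate on a common basis:
  candidate X: σ_y = 298.0 MPa, ρ = 3890 kg/m³
  candidate B: σ_y = 38.54 MPa, ρ = 2476 kg/m³
  candidate Q: σ_y = 723.9 MPa, ρ = 19250 kg/m³
  candidate G: σ_y = 66.00 MPa, ρ = 1131 kg/m³
  candidate D: σ_y = 55.30 MPa, ρ = 674.0 kg/m³
  candidate U: σ_y = 1030 MPa, ρ = 7820 kg/m³
  candidate D: M = 21.5×10⁻³
  candidate G: M = 14.4×10⁻³
  candidate U: M = 13.0×10⁻³
  candidate X: M = 11.5×10⁻³
  candidate B: M = 4.61×10⁻³
  candidate Q: M = 4.19×10⁻³
Highest index: candidate D.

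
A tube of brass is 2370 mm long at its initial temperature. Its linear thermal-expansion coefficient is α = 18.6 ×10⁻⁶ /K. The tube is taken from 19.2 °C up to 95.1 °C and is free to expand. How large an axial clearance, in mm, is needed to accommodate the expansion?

ΔT = 95.1 − 19.2 = 75.90 K.
ΔL = α·L₀·ΔT = 18.6×10⁻⁶ × 2370 mm × 75.90 K = 3.35 mm.

3.35 mm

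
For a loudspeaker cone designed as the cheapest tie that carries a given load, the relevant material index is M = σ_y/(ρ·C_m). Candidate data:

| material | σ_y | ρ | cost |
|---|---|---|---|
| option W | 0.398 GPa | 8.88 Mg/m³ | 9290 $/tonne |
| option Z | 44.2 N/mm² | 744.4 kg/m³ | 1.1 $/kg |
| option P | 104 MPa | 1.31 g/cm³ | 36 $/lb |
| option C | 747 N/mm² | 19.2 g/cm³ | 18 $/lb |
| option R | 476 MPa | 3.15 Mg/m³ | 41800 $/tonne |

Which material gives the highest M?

Normalizing units and computing the index:
  option W: σ_y = 398.0 MPa, ρ = 8880 kg/m³, cost = 9.290 $/kg
  option Z: σ_y = 44.20 MPa, ρ = 744.4 kg/m³, cost = 1.100 $/kg
  option P: σ_y = 104.0 MPa, ρ = 1310 kg/m³, cost = 79.37 $/kg
  option C: σ_y = 747.0 MPa, ρ = 19200 kg/m³, cost = 39.68 $/kg
  option R: σ_y = 476.0 MPa, ρ = 3150 kg/m³, cost = 41.80 $/kg
  option Z: M = 54.0 kN·m per $
  option W: M = 4.82 kN·m per $
  option R: M = 3.62 kN·m per $
  option P: M = 1.00 kN·m per $
  option C: M = 0.980 kN·m per $
Highest index: option Z.

option Z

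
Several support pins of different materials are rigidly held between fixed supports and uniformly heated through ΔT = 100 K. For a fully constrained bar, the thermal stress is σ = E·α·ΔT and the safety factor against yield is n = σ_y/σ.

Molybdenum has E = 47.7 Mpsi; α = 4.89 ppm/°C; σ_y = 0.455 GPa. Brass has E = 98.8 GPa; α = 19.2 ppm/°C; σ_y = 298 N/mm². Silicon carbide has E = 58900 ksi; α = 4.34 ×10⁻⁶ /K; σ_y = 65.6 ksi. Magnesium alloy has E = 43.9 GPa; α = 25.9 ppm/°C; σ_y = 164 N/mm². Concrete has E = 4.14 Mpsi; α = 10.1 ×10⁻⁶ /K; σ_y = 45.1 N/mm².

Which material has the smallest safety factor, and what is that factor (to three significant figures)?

Per material, after unit conversion:
  molybdenum: E = 328.9, α = 4.89, σ_y = 455.0 → σ = 161 MPa, n = 2.83
  brass: E = 98.80, α = 19.2, σ_y = 298.0 → σ = 190 MPa, n = 1.57
  silicon carbide: E = 406.1, α = 4.34, σ_y = 452.3 → σ = 176 MPa, n = 2.57
  magnesium alloy: E = 43.90, α = 25.9, σ_y = 164.0 → σ = 114 MPa, n = 1.44
  concrete: E = 28.54, α = 10.1, σ_y = 45.10 → σ = 28.8 MPa, n = 1.56
Smallest n: magnesium alloy with n = 1.44.

magnesium alloy, n = 1.44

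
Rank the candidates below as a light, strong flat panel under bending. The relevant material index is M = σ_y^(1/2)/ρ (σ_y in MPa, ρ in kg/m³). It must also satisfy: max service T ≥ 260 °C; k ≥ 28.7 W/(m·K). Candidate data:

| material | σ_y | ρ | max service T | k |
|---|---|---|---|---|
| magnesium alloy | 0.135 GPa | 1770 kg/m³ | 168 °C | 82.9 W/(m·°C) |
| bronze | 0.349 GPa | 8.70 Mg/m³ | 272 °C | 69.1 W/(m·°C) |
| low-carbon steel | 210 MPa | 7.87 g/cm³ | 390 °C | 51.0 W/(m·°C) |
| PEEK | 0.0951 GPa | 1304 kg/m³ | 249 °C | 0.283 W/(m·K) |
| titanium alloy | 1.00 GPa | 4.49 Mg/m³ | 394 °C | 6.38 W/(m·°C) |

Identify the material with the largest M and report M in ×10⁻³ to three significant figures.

bronze, M = 2.15×10⁻³

Screen on constraints: max service T ≥ 260 °C; k ≥ 28.7 W/(m·K). Survivors: bronze, low-carbon steel.
Normalizing units and computing the index:
  bronze: σ_y = 349.0 MPa, ρ = 8700 kg/m³
  low-carbon steel: σ_y = 210.0 MPa, ρ = 7870 kg/m³
  bronze: M = 2.15×10⁻³
  low-carbon steel: M = 1.84×10⁻³
Bronze has the largest M.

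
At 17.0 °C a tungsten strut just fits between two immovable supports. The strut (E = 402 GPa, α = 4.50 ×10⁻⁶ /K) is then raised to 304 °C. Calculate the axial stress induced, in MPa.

ΔT = 287.0 K. Constrained thermal stress σ = E·α·ΔT = 402.0×10³ MPa × 4.50×10⁻⁶ × 287.0 = 519 MPa (compressive).

519 MPa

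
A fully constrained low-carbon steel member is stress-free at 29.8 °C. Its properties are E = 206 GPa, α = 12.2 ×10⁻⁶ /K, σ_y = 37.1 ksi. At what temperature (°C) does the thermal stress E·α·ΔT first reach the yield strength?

σ_y = 37.1 ksi = 255.8 MPa.
E·α·ΔT = 255.8 MPa ⇒ ΔT = 255.8 / (206.0×10³ × 12.2×10⁻⁶) = 101.8 K.
T = 29.8 + 101.8 = 131.6 °C.

132 °C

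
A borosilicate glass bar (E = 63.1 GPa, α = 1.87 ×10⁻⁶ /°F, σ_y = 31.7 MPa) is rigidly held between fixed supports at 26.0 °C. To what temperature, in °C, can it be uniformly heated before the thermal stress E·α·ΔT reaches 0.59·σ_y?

114 °C

α = 1.87×10⁻⁶/°F × 9/5 = 3.37×10⁻⁶/K.
E·α·ΔT = 18.70 MPa ⇒ ΔT = 18.70 / (63.10×10³ × 3.37×10⁻⁶) = 88.06 K.
T = 26.0 + 88.06 = 114.1 °C.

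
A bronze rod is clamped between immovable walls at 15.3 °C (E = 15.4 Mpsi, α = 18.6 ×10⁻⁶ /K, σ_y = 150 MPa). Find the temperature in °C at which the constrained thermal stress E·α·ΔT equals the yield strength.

91.3 °C

E = 15.4 Mpsi = 106.2 GPa.
E·α·ΔT = 150.0 MPa ⇒ ΔT = 150.0 / (106.2×10³ × 18.6×10⁻⁶) = 75.95 K.
T = 15.3 + 75.95 = 91.25 °C.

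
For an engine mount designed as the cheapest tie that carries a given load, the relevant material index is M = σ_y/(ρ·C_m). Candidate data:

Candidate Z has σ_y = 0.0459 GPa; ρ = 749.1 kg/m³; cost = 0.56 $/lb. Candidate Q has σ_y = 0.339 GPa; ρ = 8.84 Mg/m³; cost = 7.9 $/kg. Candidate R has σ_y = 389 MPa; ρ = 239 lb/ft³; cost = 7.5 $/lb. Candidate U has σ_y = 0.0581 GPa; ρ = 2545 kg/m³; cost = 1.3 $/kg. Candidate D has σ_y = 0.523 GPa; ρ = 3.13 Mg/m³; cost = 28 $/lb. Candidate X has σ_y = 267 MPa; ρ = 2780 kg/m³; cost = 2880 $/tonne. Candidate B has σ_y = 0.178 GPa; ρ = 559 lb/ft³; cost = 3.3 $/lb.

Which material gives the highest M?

After converting to SI:
  candidate Z: σ_y = 45.90 MPa, ρ = 749.1 kg/m³, cost = 1.235 $/kg
  candidate Q: σ_y = 339.0 MPa, ρ = 8840 kg/m³, cost = 7.900 $/kg
  candidate R: σ_y = 389.0 MPa, ρ = 3828 kg/m³, cost = 16.53 $/kg
  candidate U: σ_y = 58.10 MPa, ρ = 2545 kg/m³, cost = 1.300 $/kg
  candidate D: σ_y = 523.0 MPa, ρ = 3130 kg/m³, cost = 61.73 $/kg
  candidate X: σ_y = 267.0 MPa, ρ = 2780 kg/m³, cost = 2.880 $/kg
  candidate B: σ_y = 178.0 MPa, ρ = 8954 kg/m³, cost = 7.275 $/kg
  candidate Z: M = 49.6 kN·m per $
  candidate X: M = 33.3 kN·m per $
  candidate U: M = 17.6 kN·m per $
  candidate R: M = 6.15 kN·m per $
  candidate Q: M = 4.85 kN·m per $
  candidate B: M = 2.73 kN·m per $
  candidate D: M = 2.71 kN·m per $
Highest index: candidate Z.

candidate Z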